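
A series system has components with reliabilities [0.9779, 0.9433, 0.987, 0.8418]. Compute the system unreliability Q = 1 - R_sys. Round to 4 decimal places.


Components: [0.9779, 0.9433, 0.987, 0.8418]
After component 1: product = 0.9779
After component 2: product = 0.9225
After component 3: product = 0.9105
After component 4: product = 0.7664
R_sys = 0.7664
Q = 1 - 0.7664 = 0.2336

0.2336


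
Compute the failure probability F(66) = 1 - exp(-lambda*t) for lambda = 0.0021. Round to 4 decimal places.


lambda = 0.0021, t = 66
lambda * t = 0.1386
exp(-0.1386) = 0.8706
F(t) = 1 - 0.8706
F(t) = 0.1294

0.1294


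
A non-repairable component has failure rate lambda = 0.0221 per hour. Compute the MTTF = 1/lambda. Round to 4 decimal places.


lambda = 0.0221
MTTF = 1 / 0.0221
MTTF = 45.2489

45.2489


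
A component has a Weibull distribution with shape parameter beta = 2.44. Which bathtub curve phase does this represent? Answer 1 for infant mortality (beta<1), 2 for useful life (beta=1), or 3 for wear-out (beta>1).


beta = 2.44
Compare beta to 1:
beta < 1 => infant mortality (phase 1)
beta = 1 => useful life (phase 2)
beta > 1 => wear-out (phase 3)
Since beta = 2.44, this is wear-out (increasing failure rate)
Phase = 3

3


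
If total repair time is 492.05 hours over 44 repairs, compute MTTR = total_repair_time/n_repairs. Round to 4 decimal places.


total_repair_time = 492.05
n_repairs = 44
MTTR = 492.05 / 44
MTTR = 11.183

11.183


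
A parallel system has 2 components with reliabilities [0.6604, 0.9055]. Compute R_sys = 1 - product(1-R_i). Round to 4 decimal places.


Components: [0.6604, 0.9055]
(1 - 0.6604) = 0.3396, running product = 0.3396
(1 - 0.9055) = 0.0945, running product = 0.0321
Product of (1-R_i) = 0.0321
R_sys = 1 - 0.0321 = 0.9679

0.9679


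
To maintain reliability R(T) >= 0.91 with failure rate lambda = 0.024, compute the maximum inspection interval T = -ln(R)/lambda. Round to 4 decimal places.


R_target = 0.91
lambda = 0.024
-ln(0.91) = 0.0943
T = 0.0943 / 0.024
T = 3.9296

3.9296


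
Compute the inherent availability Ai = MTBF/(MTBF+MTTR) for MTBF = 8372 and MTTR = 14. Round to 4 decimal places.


MTBF = 8372
MTTR = 14
MTBF + MTTR = 8386
Ai = 8372 / 8386
Ai = 0.9983

0.9983


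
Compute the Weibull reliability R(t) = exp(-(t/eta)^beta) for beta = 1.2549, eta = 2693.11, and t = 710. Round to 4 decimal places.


beta = 1.2549, eta = 2693.11, t = 710
t/eta = 710 / 2693.11 = 0.2636
(t/eta)^beta = 0.2636^1.2549 = 0.1877
R(t) = exp(-0.1877)
R(t) = 0.8289

0.8289


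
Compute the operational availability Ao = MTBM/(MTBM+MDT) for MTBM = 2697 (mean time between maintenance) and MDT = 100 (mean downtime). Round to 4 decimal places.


MTBM = 2697
MDT = 100
MTBM + MDT = 2797
Ao = 2697 / 2797
Ao = 0.9642

0.9642


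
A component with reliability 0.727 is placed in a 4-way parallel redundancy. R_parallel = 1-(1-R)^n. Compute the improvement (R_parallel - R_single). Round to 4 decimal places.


R_single = 0.727, n = 4
1 - R_single = 0.273
(1 - R_single)^n = 0.273^4 = 0.0056
R_parallel = 1 - 0.0056 = 0.9944
Improvement = 0.9944 - 0.727
Improvement = 0.2674

0.2674


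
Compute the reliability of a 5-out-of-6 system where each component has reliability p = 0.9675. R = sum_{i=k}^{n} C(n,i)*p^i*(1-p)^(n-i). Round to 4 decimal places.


k = 5, n = 6, p = 0.9675
i=5: C(6,5)=6 * 0.9675^5 * 0.0325^1 = 0.1653
i=6: C(6,6)=1 * 0.9675^6 * 0.0325^0 = 0.8202
R = sum of terms = 0.9855

0.9855


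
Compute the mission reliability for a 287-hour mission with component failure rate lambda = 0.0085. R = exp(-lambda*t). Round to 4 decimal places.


lambda = 0.0085
mission_time = 287
lambda * t = 0.0085 * 287 = 2.4395
R = exp(-2.4395)
R = 0.0872

0.0872


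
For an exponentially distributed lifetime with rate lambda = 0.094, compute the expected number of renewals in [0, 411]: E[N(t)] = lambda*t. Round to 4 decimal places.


lambda = 0.094
t = 411
E[N(t)] = lambda * t
E[N(t)] = 0.094 * 411
E[N(t)] = 38.634

38.634


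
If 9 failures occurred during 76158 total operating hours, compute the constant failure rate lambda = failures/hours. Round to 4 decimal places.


failures = 9
total_hours = 76158
lambda = 9 / 76158
lambda = 0.0001

0.0001


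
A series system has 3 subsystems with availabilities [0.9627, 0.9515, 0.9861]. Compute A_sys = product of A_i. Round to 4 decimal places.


Subsystems: [0.9627, 0.9515, 0.9861]
After subsystem 1 (A=0.9627): product = 0.9627
After subsystem 2 (A=0.9515): product = 0.916
After subsystem 3 (A=0.9861): product = 0.9033
A_sys = 0.9033

0.9033


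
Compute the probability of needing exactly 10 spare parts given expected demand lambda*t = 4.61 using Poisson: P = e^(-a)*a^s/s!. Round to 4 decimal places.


a = 4.61, s = 10
e^(-a) = e^(-4.61) = 0.01
a^s = 4.61^10 = 4335201.1569
s! = 3628800
P = 0.01 * 4335201.1569 / 3628800
P = 0.0119

0.0119


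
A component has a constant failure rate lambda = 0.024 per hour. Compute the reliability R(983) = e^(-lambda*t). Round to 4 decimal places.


lambda = 0.024
t = 983
lambda * t = 23.592
R(t) = e^(-23.592)
R(t) = 0.0

0.0


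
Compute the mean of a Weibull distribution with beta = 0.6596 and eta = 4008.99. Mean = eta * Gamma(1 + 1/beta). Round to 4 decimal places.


beta = 0.6596, eta = 4008.99
1/beta = 1.5161
1 + 1/beta = 2.5161
Gamma(2.5161) = 1.3445
Mean = 4008.99 * 1.3445
Mean = 5390.2153

5390.2153


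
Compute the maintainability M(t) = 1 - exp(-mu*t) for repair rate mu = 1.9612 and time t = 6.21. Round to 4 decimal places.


mu = 1.9612, t = 6.21
mu * t = 1.9612 * 6.21 = 12.1791
exp(-12.1791) = 0.0
M(t) = 1 - 0.0
M(t) = 1.0

1.0


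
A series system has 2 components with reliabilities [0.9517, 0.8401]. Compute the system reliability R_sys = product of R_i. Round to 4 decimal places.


Components: [0.9517, 0.8401]
After component 1 (R=0.9517): product = 0.9517
After component 2 (R=0.8401): product = 0.7995
R_sys = 0.7995

0.7995


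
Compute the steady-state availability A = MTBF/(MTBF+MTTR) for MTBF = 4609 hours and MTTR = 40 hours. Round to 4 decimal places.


MTBF = 4609
MTTR = 40
MTBF + MTTR = 4649
A = 4609 / 4649
A = 0.9914

0.9914


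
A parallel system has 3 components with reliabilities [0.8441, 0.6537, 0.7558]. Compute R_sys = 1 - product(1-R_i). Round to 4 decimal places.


Components: [0.8441, 0.6537, 0.7558]
(1 - 0.8441) = 0.1559, running product = 0.1559
(1 - 0.6537) = 0.3463, running product = 0.054
(1 - 0.7558) = 0.2442, running product = 0.0132
Product of (1-R_i) = 0.0132
R_sys = 1 - 0.0132 = 0.9868

0.9868


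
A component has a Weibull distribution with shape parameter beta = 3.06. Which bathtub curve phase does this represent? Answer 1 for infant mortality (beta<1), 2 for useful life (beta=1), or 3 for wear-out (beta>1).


beta = 3.06
Compare beta to 1:
beta < 1 => infant mortality (phase 1)
beta = 1 => useful life (phase 2)
beta > 1 => wear-out (phase 3)
Since beta = 3.06, this is wear-out (increasing failure rate)
Phase = 3

3


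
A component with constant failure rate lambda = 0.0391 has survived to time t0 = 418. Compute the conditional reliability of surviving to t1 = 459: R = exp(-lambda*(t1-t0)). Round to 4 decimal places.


lambda = 0.0391
t0 = 418, t1 = 459
t1 - t0 = 41
lambda * (t1-t0) = 0.0391 * 41 = 1.6031
R = exp(-1.6031)
R = 0.2013

0.2013


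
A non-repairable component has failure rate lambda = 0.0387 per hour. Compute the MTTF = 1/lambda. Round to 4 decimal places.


lambda = 0.0387
MTTF = 1 / 0.0387
MTTF = 25.8398

25.8398


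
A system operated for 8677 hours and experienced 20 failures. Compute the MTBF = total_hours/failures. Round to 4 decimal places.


total_hours = 8677
failures = 20
MTBF = 8677 / 20
MTBF = 433.85

433.85


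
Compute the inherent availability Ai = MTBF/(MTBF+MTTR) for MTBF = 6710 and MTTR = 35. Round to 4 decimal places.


MTBF = 6710
MTTR = 35
MTBF + MTTR = 6745
Ai = 6710 / 6745
Ai = 0.9948

0.9948


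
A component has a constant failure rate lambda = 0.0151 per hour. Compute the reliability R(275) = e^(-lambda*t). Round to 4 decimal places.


lambda = 0.0151
t = 275
lambda * t = 4.1525
R(t) = e^(-4.1525)
R(t) = 0.0157

0.0157


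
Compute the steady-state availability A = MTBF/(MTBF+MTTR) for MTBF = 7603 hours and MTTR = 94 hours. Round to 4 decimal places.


MTBF = 7603
MTTR = 94
MTBF + MTTR = 7697
A = 7603 / 7697
A = 0.9878

0.9878


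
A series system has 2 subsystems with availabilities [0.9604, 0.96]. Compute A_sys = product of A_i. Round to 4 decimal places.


Subsystems: [0.9604, 0.96]
After subsystem 1 (A=0.9604): product = 0.9604
After subsystem 2 (A=0.96): product = 0.922
A_sys = 0.922

0.922


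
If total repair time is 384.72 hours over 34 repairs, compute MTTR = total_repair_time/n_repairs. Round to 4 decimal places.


total_repair_time = 384.72
n_repairs = 34
MTTR = 384.72 / 34
MTTR = 11.3153

11.3153


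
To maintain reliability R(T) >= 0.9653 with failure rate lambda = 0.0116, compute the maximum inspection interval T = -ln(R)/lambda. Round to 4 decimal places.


R_target = 0.9653
lambda = 0.0116
-ln(0.9653) = 0.0353
T = 0.0353 / 0.0116
T = 3.0445

3.0445


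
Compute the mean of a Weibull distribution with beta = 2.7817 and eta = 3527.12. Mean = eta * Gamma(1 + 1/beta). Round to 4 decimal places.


beta = 2.7817, eta = 3527.12
1/beta = 0.3595
1 + 1/beta = 1.3595
Gamma(1.3595) = 0.8902
Mean = 3527.12 * 0.8902
Mean = 3139.9526

3139.9526


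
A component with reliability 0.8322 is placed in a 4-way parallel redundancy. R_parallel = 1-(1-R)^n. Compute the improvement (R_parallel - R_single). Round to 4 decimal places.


R_single = 0.8322, n = 4
1 - R_single = 0.1678
(1 - R_single)^n = 0.1678^4 = 0.0008
R_parallel = 1 - 0.0008 = 0.9992
Improvement = 0.9992 - 0.8322
Improvement = 0.167

0.167


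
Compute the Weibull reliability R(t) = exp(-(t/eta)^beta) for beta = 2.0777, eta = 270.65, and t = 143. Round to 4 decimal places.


beta = 2.0777, eta = 270.65, t = 143
t/eta = 143 / 270.65 = 0.5284
(t/eta)^beta = 0.5284^2.0777 = 0.2657
R(t) = exp(-0.2657)
R(t) = 0.7667

0.7667


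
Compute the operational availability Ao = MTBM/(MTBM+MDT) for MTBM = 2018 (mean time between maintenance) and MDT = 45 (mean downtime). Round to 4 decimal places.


MTBM = 2018
MDT = 45
MTBM + MDT = 2063
Ao = 2018 / 2063
Ao = 0.9782

0.9782


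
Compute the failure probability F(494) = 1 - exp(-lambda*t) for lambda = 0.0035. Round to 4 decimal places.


lambda = 0.0035, t = 494
lambda * t = 1.729
exp(-1.729) = 0.1775
F(t) = 1 - 0.1775
F(t) = 0.8225

0.8225


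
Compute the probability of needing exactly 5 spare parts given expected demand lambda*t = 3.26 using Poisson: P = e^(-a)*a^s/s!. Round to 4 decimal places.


a = 3.26, s = 5
e^(-a) = e^(-3.26) = 0.0384
a^s = 3.26^5 = 368.2036
s! = 120
P = 0.0384 * 368.2036 / 120
P = 0.1178

0.1178


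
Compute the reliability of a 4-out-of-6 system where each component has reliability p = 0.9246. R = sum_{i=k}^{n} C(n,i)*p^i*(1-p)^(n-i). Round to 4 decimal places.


k = 4, n = 6, p = 0.9246
i=4: C(6,4)=15 * 0.9246^4 * 0.0754^2 = 0.0623
i=5: C(6,5)=6 * 0.9246^5 * 0.0754^1 = 0.3057
i=6: C(6,6)=1 * 0.9246^6 * 0.0754^0 = 0.6248
R = sum of terms = 0.9928

0.9928


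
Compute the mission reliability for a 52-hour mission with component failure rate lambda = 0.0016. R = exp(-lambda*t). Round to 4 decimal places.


lambda = 0.0016
mission_time = 52
lambda * t = 0.0016 * 52 = 0.0832
R = exp(-0.0832)
R = 0.9202

0.9202


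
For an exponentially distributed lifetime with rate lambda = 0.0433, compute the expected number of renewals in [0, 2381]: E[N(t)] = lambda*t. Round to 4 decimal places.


lambda = 0.0433
t = 2381
E[N(t)] = lambda * t
E[N(t)] = 0.0433 * 2381
E[N(t)] = 103.0973

103.0973


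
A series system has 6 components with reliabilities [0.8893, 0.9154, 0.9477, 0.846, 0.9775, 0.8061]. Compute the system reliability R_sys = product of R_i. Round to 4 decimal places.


Components: [0.8893, 0.9154, 0.9477, 0.846, 0.9775, 0.8061]
After component 1 (R=0.8893): product = 0.8893
After component 2 (R=0.9154): product = 0.8141
After component 3 (R=0.9477): product = 0.7715
After component 4 (R=0.846): product = 0.6527
After component 5 (R=0.9775): product = 0.638
After component 6 (R=0.8061): product = 0.5143
R_sys = 0.5143

0.5143


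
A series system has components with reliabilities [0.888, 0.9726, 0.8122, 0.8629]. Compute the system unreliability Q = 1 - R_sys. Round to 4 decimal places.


Components: [0.888, 0.9726, 0.8122, 0.8629]
After component 1: product = 0.888
After component 2: product = 0.8637
After component 3: product = 0.7015
After component 4: product = 0.6053
R_sys = 0.6053
Q = 1 - 0.6053 = 0.3947

0.3947


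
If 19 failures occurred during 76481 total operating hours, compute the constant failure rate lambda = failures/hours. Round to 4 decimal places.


failures = 19
total_hours = 76481
lambda = 19 / 76481
lambda = 0.0002

0.0002


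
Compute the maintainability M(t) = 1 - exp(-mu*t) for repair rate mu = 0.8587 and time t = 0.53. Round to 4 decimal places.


mu = 0.8587, t = 0.53
mu * t = 0.8587 * 0.53 = 0.4551
exp(-0.4551) = 0.6344
M(t) = 1 - 0.6344
M(t) = 0.3656

0.3656


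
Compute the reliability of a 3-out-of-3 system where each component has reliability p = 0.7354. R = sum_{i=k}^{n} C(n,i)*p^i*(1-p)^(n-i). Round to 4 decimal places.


k = 3, n = 3, p = 0.7354
i=3: C(3,3)=1 * 0.7354^3 * 0.2646^0 = 0.3977
R = sum of terms = 0.3977

0.3977


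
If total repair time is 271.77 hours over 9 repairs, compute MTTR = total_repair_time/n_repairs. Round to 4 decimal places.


total_repair_time = 271.77
n_repairs = 9
MTTR = 271.77 / 9
MTTR = 30.1967

30.1967


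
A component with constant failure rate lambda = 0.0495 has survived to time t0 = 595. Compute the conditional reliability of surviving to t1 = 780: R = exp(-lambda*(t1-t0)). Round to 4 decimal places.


lambda = 0.0495
t0 = 595, t1 = 780
t1 - t0 = 185
lambda * (t1-t0) = 0.0495 * 185 = 9.1575
R = exp(-9.1575)
R = 0.0001

0.0001


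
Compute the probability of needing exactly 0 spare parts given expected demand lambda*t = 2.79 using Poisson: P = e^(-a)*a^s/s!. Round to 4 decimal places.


a = 2.79, s = 0
e^(-a) = e^(-2.79) = 0.0614
a^s = 2.79^0 = 1.0
s! = 1
P = 0.0614 * 1.0 / 1
P = 0.0614

0.0614


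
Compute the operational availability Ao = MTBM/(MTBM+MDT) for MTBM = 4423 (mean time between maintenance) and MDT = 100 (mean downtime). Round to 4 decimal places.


MTBM = 4423
MDT = 100
MTBM + MDT = 4523
Ao = 4423 / 4523
Ao = 0.9779

0.9779


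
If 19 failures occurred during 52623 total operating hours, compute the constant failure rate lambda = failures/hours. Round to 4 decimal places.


failures = 19
total_hours = 52623
lambda = 19 / 52623
lambda = 0.0004

0.0004


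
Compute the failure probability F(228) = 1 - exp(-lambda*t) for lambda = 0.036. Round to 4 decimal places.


lambda = 0.036, t = 228
lambda * t = 8.208
exp(-8.208) = 0.0003
F(t) = 1 - 0.0003
F(t) = 0.9997

0.9997


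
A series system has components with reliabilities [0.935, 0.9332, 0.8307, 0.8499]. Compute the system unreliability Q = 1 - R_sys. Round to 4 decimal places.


Components: [0.935, 0.9332, 0.8307, 0.8499]
After component 1: product = 0.935
After component 2: product = 0.8725
After component 3: product = 0.7248
After component 4: product = 0.616
R_sys = 0.616
Q = 1 - 0.616 = 0.384

0.384


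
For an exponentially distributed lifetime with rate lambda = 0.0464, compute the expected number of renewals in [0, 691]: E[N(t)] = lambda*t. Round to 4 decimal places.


lambda = 0.0464
t = 691
E[N(t)] = lambda * t
E[N(t)] = 0.0464 * 691
E[N(t)] = 32.0624

32.0624


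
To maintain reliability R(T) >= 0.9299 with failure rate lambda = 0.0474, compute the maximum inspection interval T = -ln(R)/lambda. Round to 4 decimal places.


R_target = 0.9299
lambda = 0.0474
-ln(0.9299) = 0.0727
T = 0.0727 / 0.0474
T = 1.5333

1.5333


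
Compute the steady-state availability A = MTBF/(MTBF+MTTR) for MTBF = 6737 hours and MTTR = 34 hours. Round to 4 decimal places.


MTBF = 6737
MTTR = 34
MTBF + MTTR = 6771
A = 6737 / 6771
A = 0.995

0.995


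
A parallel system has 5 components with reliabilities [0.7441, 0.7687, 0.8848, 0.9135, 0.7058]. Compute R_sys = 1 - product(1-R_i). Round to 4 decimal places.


Components: [0.7441, 0.7687, 0.8848, 0.9135, 0.7058]
(1 - 0.7441) = 0.2559, running product = 0.2559
(1 - 0.7687) = 0.2313, running product = 0.0592
(1 - 0.8848) = 0.1152, running product = 0.0068
(1 - 0.9135) = 0.0865, running product = 0.0006
(1 - 0.7058) = 0.2942, running product = 0.0002
Product of (1-R_i) = 0.0002
R_sys = 1 - 0.0002 = 0.9998

0.9998


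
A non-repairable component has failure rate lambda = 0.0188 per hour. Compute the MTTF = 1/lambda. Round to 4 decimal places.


lambda = 0.0188
MTTF = 1 / 0.0188
MTTF = 53.1915

53.1915


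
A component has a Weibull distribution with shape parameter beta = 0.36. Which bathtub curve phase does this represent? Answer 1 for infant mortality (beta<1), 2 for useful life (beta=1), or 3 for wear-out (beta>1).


beta = 0.36
Compare beta to 1:
beta < 1 => infant mortality (phase 1)
beta = 1 => useful life (phase 2)
beta > 1 => wear-out (phase 3)
Since beta = 0.36, this is infant mortality (decreasing failure rate)
Phase = 1

1


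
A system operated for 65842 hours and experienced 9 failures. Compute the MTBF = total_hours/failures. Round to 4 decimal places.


total_hours = 65842
failures = 9
MTBF = 65842 / 9
MTBF = 7315.7778

7315.7778


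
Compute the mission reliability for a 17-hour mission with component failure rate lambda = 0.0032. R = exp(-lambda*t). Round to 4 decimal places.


lambda = 0.0032
mission_time = 17
lambda * t = 0.0032 * 17 = 0.0544
R = exp(-0.0544)
R = 0.9471

0.9471


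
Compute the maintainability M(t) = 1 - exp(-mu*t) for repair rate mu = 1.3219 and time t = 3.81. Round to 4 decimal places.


mu = 1.3219, t = 3.81
mu * t = 1.3219 * 3.81 = 5.0364
exp(-5.0364) = 0.0065
M(t) = 1 - 0.0065
M(t) = 0.9935

0.9935


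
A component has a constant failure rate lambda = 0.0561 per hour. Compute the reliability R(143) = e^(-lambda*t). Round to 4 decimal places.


lambda = 0.0561
t = 143
lambda * t = 8.0223
R(t) = e^(-8.0223)
R(t) = 0.0003

0.0003


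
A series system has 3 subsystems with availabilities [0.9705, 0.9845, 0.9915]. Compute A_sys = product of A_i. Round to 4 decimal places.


Subsystems: [0.9705, 0.9845, 0.9915]
After subsystem 1 (A=0.9705): product = 0.9705
After subsystem 2 (A=0.9845): product = 0.9555
After subsystem 3 (A=0.9915): product = 0.9473
A_sys = 0.9473

0.9473


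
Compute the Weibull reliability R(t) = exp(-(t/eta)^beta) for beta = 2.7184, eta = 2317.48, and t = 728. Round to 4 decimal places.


beta = 2.7184, eta = 2317.48, t = 728
t/eta = 728 / 2317.48 = 0.3141
(t/eta)^beta = 0.3141^2.7184 = 0.0429
R(t) = exp(-0.0429)
R(t) = 0.958

0.958


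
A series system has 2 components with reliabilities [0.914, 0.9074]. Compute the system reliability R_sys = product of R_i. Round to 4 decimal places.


Components: [0.914, 0.9074]
After component 1 (R=0.914): product = 0.914
After component 2 (R=0.9074): product = 0.8294
R_sys = 0.8294

0.8294


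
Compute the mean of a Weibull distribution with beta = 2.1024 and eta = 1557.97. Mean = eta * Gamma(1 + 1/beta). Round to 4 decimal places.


beta = 2.1024, eta = 1557.97
1/beta = 0.4756
1 + 1/beta = 1.4756
Gamma(1.4756) = 0.8857
Mean = 1557.97 * 0.8857
Mean = 1379.8738

1379.8738


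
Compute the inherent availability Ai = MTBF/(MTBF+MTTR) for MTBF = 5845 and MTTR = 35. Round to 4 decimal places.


MTBF = 5845
MTTR = 35
MTBF + MTTR = 5880
Ai = 5845 / 5880
Ai = 0.994

0.994


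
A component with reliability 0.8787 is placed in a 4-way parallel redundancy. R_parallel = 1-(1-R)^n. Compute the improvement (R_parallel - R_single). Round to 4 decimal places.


R_single = 0.8787, n = 4
1 - R_single = 0.1213
(1 - R_single)^n = 0.1213^4 = 0.0002
R_parallel = 1 - 0.0002 = 0.9998
Improvement = 0.9998 - 0.8787
Improvement = 0.1211

0.1211


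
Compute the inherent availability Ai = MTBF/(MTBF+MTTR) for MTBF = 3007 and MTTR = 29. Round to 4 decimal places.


MTBF = 3007
MTTR = 29
MTBF + MTTR = 3036
Ai = 3007 / 3036
Ai = 0.9904

0.9904


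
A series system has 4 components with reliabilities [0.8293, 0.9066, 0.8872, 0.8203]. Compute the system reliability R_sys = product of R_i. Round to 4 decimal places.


Components: [0.8293, 0.9066, 0.8872, 0.8203]
After component 1 (R=0.8293): product = 0.8293
After component 2 (R=0.9066): product = 0.7518
After component 3 (R=0.8872): product = 0.667
After component 4 (R=0.8203): product = 0.5472
R_sys = 0.5472

0.5472


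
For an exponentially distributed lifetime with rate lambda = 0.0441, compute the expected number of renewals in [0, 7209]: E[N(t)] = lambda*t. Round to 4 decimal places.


lambda = 0.0441
t = 7209
E[N(t)] = lambda * t
E[N(t)] = 0.0441 * 7209
E[N(t)] = 317.9169

317.9169


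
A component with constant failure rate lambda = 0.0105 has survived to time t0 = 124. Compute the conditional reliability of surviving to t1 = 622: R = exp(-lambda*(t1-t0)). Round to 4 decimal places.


lambda = 0.0105
t0 = 124, t1 = 622
t1 - t0 = 498
lambda * (t1-t0) = 0.0105 * 498 = 5.229
R = exp(-5.229)
R = 0.0054

0.0054


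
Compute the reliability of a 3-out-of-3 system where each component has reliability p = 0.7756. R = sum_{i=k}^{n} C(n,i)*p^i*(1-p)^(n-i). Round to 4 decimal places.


k = 3, n = 3, p = 0.7756
i=3: C(3,3)=1 * 0.7756^3 * 0.2244^0 = 0.4666
R = sum of terms = 0.4666

0.4666


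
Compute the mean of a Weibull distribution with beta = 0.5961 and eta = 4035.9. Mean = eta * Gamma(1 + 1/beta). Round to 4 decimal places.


beta = 0.5961, eta = 4035.9
1/beta = 1.6776
1 + 1/beta = 2.6776
Gamma(2.6776) = 1.5175
Mean = 4035.9 * 1.5175
Mean = 6124.4661

6124.4661


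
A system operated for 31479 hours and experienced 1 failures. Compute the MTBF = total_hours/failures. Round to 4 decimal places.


total_hours = 31479
failures = 1
MTBF = 31479 / 1
MTBF = 31479.0

31479.0


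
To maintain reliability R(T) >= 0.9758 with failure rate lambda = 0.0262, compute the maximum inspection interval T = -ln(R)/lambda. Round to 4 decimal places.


R_target = 0.9758
lambda = 0.0262
-ln(0.9758) = 0.0245
T = 0.0245 / 0.0262
T = 0.935

0.935


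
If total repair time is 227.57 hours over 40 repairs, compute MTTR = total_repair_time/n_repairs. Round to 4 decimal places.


total_repair_time = 227.57
n_repairs = 40
MTTR = 227.57 / 40
MTTR = 5.6892

5.6892


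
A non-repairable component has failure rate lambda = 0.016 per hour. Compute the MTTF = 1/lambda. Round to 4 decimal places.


lambda = 0.016
MTTF = 1 / 0.016
MTTF = 62.5

62.5


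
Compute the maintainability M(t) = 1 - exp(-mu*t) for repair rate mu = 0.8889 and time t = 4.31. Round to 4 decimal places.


mu = 0.8889, t = 4.31
mu * t = 0.8889 * 4.31 = 3.8312
exp(-3.8312) = 0.0217
M(t) = 1 - 0.0217
M(t) = 0.9783

0.9783


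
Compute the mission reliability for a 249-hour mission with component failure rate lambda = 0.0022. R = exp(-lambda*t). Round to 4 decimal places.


lambda = 0.0022
mission_time = 249
lambda * t = 0.0022 * 249 = 0.5478
R = exp(-0.5478)
R = 0.5782

0.5782


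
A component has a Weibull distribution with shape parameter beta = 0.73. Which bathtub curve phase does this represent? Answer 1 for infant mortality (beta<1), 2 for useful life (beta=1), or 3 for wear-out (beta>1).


beta = 0.73
Compare beta to 1:
beta < 1 => infant mortality (phase 1)
beta = 1 => useful life (phase 2)
beta > 1 => wear-out (phase 3)
Since beta = 0.73, this is infant mortality (decreasing failure rate)
Phase = 1

1


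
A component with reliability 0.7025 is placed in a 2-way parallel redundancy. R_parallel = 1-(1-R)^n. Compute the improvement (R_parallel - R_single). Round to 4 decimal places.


R_single = 0.7025, n = 2
1 - R_single = 0.2975
(1 - R_single)^n = 0.2975^2 = 0.0885
R_parallel = 1 - 0.0885 = 0.9115
Improvement = 0.9115 - 0.7025
Improvement = 0.209

0.209


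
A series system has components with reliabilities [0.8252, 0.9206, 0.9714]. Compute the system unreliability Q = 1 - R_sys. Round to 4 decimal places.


Components: [0.8252, 0.9206, 0.9714]
After component 1: product = 0.8252
After component 2: product = 0.7597
After component 3: product = 0.738
R_sys = 0.738
Q = 1 - 0.738 = 0.262

0.262


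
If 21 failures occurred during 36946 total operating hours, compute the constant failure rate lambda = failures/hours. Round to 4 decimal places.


failures = 21
total_hours = 36946
lambda = 21 / 36946
lambda = 0.0006

0.0006


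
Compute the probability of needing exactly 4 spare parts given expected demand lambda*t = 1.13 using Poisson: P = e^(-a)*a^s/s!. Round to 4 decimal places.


a = 1.13, s = 4
e^(-a) = e^(-1.13) = 0.323
a^s = 1.13^4 = 1.6305
s! = 24
P = 0.323 * 1.6305 / 24
P = 0.0219

0.0219


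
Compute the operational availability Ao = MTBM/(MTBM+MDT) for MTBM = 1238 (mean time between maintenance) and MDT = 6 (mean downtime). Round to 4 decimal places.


MTBM = 1238
MDT = 6
MTBM + MDT = 1244
Ao = 1238 / 1244
Ao = 0.9952

0.9952


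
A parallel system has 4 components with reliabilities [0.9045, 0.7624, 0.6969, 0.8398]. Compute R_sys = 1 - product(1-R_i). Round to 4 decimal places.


Components: [0.9045, 0.7624, 0.6969, 0.8398]
(1 - 0.9045) = 0.0955, running product = 0.0955
(1 - 0.7624) = 0.2376, running product = 0.0227
(1 - 0.6969) = 0.3031, running product = 0.0069
(1 - 0.8398) = 0.1602, running product = 0.0011
Product of (1-R_i) = 0.0011
R_sys = 1 - 0.0011 = 0.9989

0.9989


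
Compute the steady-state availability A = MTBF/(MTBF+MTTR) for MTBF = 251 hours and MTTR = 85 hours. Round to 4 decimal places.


MTBF = 251
MTTR = 85
MTBF + MTTR = 336
A = 251 / 336
A = 0.747

0.747


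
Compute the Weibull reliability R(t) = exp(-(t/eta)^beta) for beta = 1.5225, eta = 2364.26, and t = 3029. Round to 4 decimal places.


beta = 1.5225, eta = 2364.26, t = 3029
t/eta = 3029 / 2364.26 = 1.2812
(t/eta)^beta = 1.2812^1.5225 = 1.4582
R(t) = exp(-1.4582)
R(t) = 0.2326

0.2326


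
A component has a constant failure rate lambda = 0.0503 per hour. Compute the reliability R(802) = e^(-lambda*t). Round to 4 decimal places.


lambda = 0.0503
t = 802
lambda * t = 40.3406
R(t) = e^(-40.3406)
R(t) = 0.0

0.0


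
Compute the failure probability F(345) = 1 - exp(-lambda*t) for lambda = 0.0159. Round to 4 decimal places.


lambda = 0.0159, t = 345
lambda * t = 5.4855
exp(-5.4855) = 0.0041
F(t) = 1 - 0.0041
F(t) = 0.9959

0.9959


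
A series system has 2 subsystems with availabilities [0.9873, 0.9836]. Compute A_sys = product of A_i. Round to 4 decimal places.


Subsystems: [0.9873, 0.9836]
After subsystem 1 (A=0.9873): product = 0.9873
After subsystem 2 (A=0.9836): product = 0.9711
A_sys = 0.9711

0.9711


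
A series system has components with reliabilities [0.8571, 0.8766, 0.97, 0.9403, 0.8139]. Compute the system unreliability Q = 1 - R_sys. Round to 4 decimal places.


Components: [0.8571, 0.8766, 0.97, 0.9403, 0.8139]
After component 1: product = 0.8571
After component 2: product = 0.7513
After component 3: product = 0.7288
After component 4: product = 0.6853
After component 5: product = 0.5578
R_sys = 0.5578
Q = 1 - 0.5578 = 0.4422

0.4422


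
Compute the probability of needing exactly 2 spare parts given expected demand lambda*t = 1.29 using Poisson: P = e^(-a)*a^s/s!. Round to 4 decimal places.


a = 1.29, s = 2
e^(-a) = e^(-1.29) = 0.2753
a^s = 1.29^2 = 1.6641
s! = 2
P = 0.2753 * 1.6641 / 2
P = 0.229

0.229


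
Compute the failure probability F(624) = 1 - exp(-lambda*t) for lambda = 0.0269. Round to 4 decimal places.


lambda = 0.0269, t = 624
lambda * t = 16.7856
exp(-16.7856) = 0.0
F(t) = 1 - 0.0
F(t) = 1.0

1.0


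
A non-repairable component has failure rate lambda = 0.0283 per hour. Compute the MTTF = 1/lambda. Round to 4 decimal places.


lambda = 0.0283
MTTF = 1 / 0.0283
MTTF = 35.3357

35.3357


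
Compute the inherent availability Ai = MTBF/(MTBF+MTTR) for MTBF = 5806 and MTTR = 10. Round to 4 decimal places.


MTBF = 5806
MTTR = 10
MTBF + MTTR = 5816
Ai = 5806 / 5816
Ai = 0.9983

0.9983


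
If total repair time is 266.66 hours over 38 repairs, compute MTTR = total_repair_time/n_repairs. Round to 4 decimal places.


total_repair_time = 266.66
n_repairs = 38
MTTR = 266.66 / 38
MTTR = 7.0174

7.0174


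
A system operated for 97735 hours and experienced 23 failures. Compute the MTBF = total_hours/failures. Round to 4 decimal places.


total_hours = 97735
failures = 23
MTBF = 97735 / 23
MTBF = 4249.3478

4249.3478


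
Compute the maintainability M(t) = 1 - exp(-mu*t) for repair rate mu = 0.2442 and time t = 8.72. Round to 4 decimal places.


mu = 0.2442, t = 8.72
mu * t = 0.2442 * 8.72 = 2.1294
exp(-2.1294) = 0.1189
M(t) = 1 - 0.1189
M(t) = 0.8811

0.8811


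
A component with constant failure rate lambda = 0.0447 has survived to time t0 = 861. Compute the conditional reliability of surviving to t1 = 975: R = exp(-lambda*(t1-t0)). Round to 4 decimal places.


lambda = 0.0447
t0 = 861, t1 = 975
t1 - t0 = 114
lambda * (t1-t0) = 0.0447 * 114 = 5.0958
R = exp(-5.0958)
R = 0.0061

0.0061


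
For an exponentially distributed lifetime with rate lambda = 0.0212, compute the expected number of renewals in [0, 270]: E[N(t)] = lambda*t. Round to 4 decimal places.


lambda = 0.0212
t = 270
E[N(t)] = lambda * t
E[N(t)] = 0.0212 * 270
E[N(t)] = 5.724

5.724


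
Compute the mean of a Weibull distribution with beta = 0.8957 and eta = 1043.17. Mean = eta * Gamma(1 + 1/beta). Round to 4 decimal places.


beta = 0.8957, eta = 1043.17
1/beta = 1.1164
1 + 1/beta = 2.1164
Gamma(2.1164) = 1.055
Mean = 1043.17 * 1.055
Mean = 1100.5006

1100.5006


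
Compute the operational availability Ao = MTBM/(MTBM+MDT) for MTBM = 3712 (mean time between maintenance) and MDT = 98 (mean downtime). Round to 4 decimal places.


MTBM = 3712
MDT = 98
MTBM + MDT = 3810
Ao = 3712 / 3810
Ao = 0.9743

0.9743


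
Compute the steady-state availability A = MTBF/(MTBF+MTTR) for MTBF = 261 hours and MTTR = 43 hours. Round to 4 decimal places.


MTBF = 261
MTTR = 43
MTBF + MTTR = 304
A = 261 / 304
A = 0.8586

0.8586


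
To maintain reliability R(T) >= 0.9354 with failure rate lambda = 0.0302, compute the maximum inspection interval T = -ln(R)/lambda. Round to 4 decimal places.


R_target = 0.9354
lambda = 0.0302
-ln(0.9354) = 0.0668
T = 0.0668 / 0.0302
T = 2.2113

2.2113


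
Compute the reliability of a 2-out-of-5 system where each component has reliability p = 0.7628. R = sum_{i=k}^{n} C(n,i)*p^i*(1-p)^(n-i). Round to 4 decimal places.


k = 2, n = 5, p = 0.7628
i=2: C(5,2)=10 * 0.7628^2 * 0.2372^3 = 0.0777
i=3: C(5,3)=10 * 0.7628^3 * 0.2372^2 = 0.2497
i=4: C(5,4)=5 * 0.7628^4 * 0.2372^1 = 0.4015
i=5: C(5,5)=1 * 0.7628^5 * 0.2372^0 = 0.2583
R = sum of terms = 0.9872

0.9872


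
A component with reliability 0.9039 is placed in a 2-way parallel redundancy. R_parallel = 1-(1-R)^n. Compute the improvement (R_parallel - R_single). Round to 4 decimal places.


R_single = 0.9039, n = 2
1 - R_single = 0.0961
(1 - R_single)^n = 0.0961^2 = 0.0092
R_parallel = 1 - 0.0092 = 0.9908
Improvement = 0.9908 - 0.9039
Improvement = 0.0869

0.0869


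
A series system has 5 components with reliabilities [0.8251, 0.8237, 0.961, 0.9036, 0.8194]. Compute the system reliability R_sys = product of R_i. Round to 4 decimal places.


Components: [0.8251, 0.8237, 0.961, 0.9036, 0.8194]
After component 1 (R=0.8251): product = 0.8251
After component 2 (R=0.8237): product = 0.6796
After component 3 (R=0.961): product = 0.6531
After component 4 (R=0.9036): product = 0.5902
After component 5 (R=0.8194): product = 0.4836
R_sys = 0.4836

0.4836


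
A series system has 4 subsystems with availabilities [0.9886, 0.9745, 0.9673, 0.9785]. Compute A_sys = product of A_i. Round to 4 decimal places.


Subsystems: [0.9886, 0.9745, 0.9673, 0.9785]
After subsystem 1 (A=0.9886): product = 0.9886
After subsystem 2 (A=0.9745): product = 0.9634
After subsystem 3 (A=0.9673): product = 0.9319
After subsystem 4 (A=0.9785): product = 0.9119
A_sys = 0.9119

0.9119


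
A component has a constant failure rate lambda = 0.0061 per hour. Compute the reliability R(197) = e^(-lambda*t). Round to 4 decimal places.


lambda = 0.0061
t = 197
lambda * t = 1.2017
R(t) = e^(-1.2017)
R(t) = 0.3007

0.3007


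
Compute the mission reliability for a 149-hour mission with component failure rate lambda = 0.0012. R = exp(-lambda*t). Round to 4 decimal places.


lambda = 0.0012
mission_time = 149
lambda * t = 0.0012 * 149 = 0.1788
R = exp(-0.1788)
R = 0.8363

0.8363


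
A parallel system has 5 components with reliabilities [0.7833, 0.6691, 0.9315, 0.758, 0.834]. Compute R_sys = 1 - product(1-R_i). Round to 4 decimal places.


Components: [0.7833, 0.6691, 0.9315, 0.758, 0.834]
(1 - 0.7833) = 0.2167, running product = 0.2167
(1 - 0.6691) = 0.3309, running product = 0.0717
(1 - 0.9315) = 0.0685, running product = 0.0049
(1 - 0.758) = 0.242, running product = 0.0012
(1 - 0.834) = 0.166, running product = 0.0002
Product of (1-R_i) = 0.0002
R_sys = 1 - 0.0002 = 0.9998

0.9998


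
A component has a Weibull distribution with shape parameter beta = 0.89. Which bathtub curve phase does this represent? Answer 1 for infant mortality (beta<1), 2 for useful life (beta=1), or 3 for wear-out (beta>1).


beta = 0.89
Compare beta to 1:
beta < 1 => infant mortality (phase 1)
beta = 1 => useful life (phase 2)
beta > 1 => wear-out (phase 3)
Since beta = 0.89, this is infant mortality (decreasing failure rate)
Phase = 1

1


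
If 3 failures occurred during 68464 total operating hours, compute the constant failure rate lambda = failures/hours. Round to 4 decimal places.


failures = 3
total_hours = 68464
lambda = 3 / 68464
lambda = 0.0

0.0


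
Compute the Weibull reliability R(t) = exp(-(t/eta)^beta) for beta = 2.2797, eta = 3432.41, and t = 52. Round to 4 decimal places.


beta = 2.2797, eta = 3432.41, t = 52
t/eta = 52 / 3432.41 = 0.0151
(t/eta)^beta = 0.0151^2.2797 = 0.0001
R(t) = exp(-0.0001)
R(t) = 0.9999

0.9999


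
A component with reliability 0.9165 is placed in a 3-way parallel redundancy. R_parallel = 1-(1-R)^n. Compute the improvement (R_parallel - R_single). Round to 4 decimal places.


R_single = 0.9165, n = 3
1 - R_single = 0.0835
(1 - R_single)^n = 0.0835^3 = 0.0006
R_parallel = 1 - 0.0006 = 0.9994
Improvement = 0.9994 - 0.9165
Improvement = 0.0829

0.0829


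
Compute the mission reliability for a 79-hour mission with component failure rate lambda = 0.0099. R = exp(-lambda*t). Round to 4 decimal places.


lambda = 0.0099
mission_time = 79
lambda * t = 0.0099 * 79 = 0.7821
R = exp(-0.7821)
R = 0.4574

0.4574


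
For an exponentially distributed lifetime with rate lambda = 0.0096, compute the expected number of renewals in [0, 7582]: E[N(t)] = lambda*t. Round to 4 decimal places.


lambda = 0.0096
t = 7582
E[N(t)] = lambda * t
E[N(t)] = 0.0096 * 7582
E[N(t)] = 72.7872

72.7872


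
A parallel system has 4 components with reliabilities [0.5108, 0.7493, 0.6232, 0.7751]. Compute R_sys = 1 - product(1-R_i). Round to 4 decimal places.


Components: [0.5108, 0.7493, 0.6232, 0.7751]
(1 - 0.5108) = 0.4892, running product = 0.4892
(1 - 0.7493) = 0.2507, running product = 0.1226
(1 - 0.6232) = 0.3768, running product = 0.0462
(1 - 0.7751) = 0.2249, running product = 0.0104
Product of (1-R_i) = 0.0104
R_sys = 1 - 0.0104 = 0.9896

0.9896


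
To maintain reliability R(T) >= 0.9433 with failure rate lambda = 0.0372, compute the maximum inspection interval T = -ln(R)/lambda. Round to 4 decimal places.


R_target = 0.9433
lambda = 0.0372
-ln(0.9433) = 0.0584
T = 0.0584 / 0.0372
T = 1.5691

1.5691


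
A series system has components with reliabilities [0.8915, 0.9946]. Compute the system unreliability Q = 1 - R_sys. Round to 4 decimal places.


Components: [0.8915, 0.9946]
After component 1: product = 0.8915
After component 2: product = 0.8867
R_sys = 0.8867
Q = 1 - 0.8867 = 0.1133

0.1133


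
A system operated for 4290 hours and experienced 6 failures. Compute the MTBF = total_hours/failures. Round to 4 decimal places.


total_hours = 4290
failures = 6
MTBF = 4290 / 6
MTBF = 715.0

715.0


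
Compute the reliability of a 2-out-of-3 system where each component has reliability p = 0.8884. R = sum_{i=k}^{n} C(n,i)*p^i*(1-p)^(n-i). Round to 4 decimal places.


k = 2, n = 3, p = 0.8884
i=2: C(3,2)=3 * 0.8884^2 * 0.1116^1 = 0.2642
i=3: C(3,3)=1 * 0.8884^3 * 0.1116^0 = 0.7012
R = sum of terms = 0.9654

0.9654


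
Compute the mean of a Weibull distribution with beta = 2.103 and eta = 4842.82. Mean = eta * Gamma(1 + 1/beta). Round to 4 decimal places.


beta = 2.103, eta = 4842.82
1/beta = 0.4755
1 + 1/beta = 1.4755
Gamma(1.4755) = 0.8857
Mean = 4842.82 * 0.8857
Mean = 4289.2149

4289.2149


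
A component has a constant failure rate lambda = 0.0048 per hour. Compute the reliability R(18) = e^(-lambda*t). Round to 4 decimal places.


lambda = 0.0048
t = 18
lambda * t = 0.0864
R(t) = e^(-0.0864)
R(t) = 0.9172

0.9172


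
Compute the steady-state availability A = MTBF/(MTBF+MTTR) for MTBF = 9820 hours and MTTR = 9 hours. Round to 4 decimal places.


MTBF = 9820
MTTR = 9
MTBF + MTTR = 9829
A = 9820 / 9829
A = 0.9991

0.9991


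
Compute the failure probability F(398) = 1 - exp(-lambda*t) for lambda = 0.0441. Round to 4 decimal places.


lambda = 0.0441, t = 398
lambda * t = 17.5518
exp(-17.5518) = 0.0
F(t) = 1 - 0.0
F(t) = 1.0

1.0


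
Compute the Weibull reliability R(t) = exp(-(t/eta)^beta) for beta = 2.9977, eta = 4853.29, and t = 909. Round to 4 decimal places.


beta = 2.9977, eta = 4853.29, t = 909
t/eta = 909 / 4853.29 = 0.1873
(t/eta)^beta = 0.1873^2.9977 = 0.0066
R(t) = exp(-0.0066)
R(t) = 0.9934

0.9934


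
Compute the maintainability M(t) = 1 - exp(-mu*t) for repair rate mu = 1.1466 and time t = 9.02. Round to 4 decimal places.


mu = 1.1466, t = 9.02
mu * t = 1.1466 * 9.02 = 10.3423
exp(-10.3423) = 0.0
M(t) = 1 - 0.0
M(t) = 1.0

1.0


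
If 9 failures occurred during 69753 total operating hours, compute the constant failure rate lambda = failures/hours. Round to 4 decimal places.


failures = 9
total_hours = 69753
lambda = 9 / 69753
lambda = 0.0001

0.0001


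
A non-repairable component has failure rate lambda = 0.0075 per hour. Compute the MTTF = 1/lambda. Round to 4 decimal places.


lambda = 0.0075
MTTF = 1 / 0.0075
MTTF = 133.3333

133.3333


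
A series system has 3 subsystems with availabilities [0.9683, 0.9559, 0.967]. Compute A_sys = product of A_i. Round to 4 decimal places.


Subsystems: [0.9683, 0.9559, 0.967]
After subsystem 1 (A=0.9683): product = 0.9683
After subsystem 2 (A=0.9559): product = 0.9256
After subsystem 3 (A=0.967): product = 0.8951
A_sys = 0.8951

0.8951


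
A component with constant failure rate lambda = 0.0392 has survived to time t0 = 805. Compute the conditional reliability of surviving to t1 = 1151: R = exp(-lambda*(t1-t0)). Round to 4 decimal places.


lambda = 0.0392
t0 = 805, t1 = 1151
t1 - t0 = 346
lambda * (t1-t0) = 0.0392 * 346 = 13.5632
R = exp(-13.5632)
R = 0.0

0.0


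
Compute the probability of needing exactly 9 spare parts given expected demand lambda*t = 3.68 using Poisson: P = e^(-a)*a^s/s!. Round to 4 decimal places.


a = 3.68, s = 9
e^(-a) = e^(-3.68) = 0.0252
a^s = 3.68^9 = 123774.2684
s! = 362880
P = 0.0252 * 123774.2684 / 362880
P = 0.0086

0.0086
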